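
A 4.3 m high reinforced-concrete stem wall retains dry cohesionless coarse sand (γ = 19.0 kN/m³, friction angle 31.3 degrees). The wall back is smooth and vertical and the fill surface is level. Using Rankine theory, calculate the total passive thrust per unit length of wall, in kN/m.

556 kN/m

K_p = tan²(45° + φ/2) = 3.162.
P_p = ½ K_p γ H² = 0.5 × 3.162 × 19.0 × 4.3² = 555.5 kN/m.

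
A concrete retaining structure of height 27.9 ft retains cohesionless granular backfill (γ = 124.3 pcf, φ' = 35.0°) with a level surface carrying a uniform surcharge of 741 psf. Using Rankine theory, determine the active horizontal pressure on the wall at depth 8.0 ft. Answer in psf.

K_a = (1 − sin φ)/(1 + sin φ) = 0.2710.
σ_v = γz + q = 124.3 × 8.0 + 741 = 1735 psf.
σ_h = K_a σ_v = 0.2710 × 1735 = 470.3 psf.

470 psf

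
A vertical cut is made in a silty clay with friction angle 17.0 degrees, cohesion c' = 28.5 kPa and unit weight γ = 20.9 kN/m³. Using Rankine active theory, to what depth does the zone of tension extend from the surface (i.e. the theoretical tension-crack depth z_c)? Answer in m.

K_a = tan²(45° − 17.0°/2) = 0.5475; √K_a = 0.7400.
The active pressure is zero where K_a γ z = 2c√K_a, so z_c = 2c/(γ√K_a) = 2×28.5/(20.9×0.7400) = 3.686 m.

3.69 m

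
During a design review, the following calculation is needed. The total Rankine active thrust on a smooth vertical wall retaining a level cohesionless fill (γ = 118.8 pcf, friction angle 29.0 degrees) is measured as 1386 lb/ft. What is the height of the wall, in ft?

8.20 ft

K_a = 0.3470. P_a = ½ K_a γ H² ⇒ H = √(2P_a/(K_a γ)).
H = √(2×1386/(0.3470×118.8)) = 8.200 ft.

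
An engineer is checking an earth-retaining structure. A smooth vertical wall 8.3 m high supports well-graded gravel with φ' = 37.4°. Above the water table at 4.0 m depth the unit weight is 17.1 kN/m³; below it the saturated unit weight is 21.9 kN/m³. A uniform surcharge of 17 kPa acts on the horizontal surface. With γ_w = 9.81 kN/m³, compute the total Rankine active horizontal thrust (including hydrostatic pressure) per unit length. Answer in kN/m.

K_a = tan²(45° − φ/2) = 0.2443.
γ' = 21.9 − 9.81 = 12.09 kN/m³. h₂ = H − d_w = 4.3 m.
σ'_h: at surface K_a·q = 4.152; at WT K_a(q+γd_w) = 20.86; at base K_a(q+γd_w+γ'h₂) = 33.56 kPa.
P₁ = ½(4.152+20.86)×4.0 = 50.03; P₂ = ½(20.86+33.56)×4.3 = 117.0; P_w = ½γ_w h₂² = 90.69.
Total = 50.03+117.0+90.69 = 257.7 kN/m.

258 kN/m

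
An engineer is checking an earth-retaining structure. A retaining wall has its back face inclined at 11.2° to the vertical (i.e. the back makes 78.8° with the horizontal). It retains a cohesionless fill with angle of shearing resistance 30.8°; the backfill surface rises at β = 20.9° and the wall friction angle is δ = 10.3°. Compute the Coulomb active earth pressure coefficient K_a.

0.543

K_a = sin²(α+φ) / [sin²α · sin(α−δ) · (1 + √{sin(φ+δ)sin(φ−β) / (sin(α−δ)sin(α+β))})²].
With α = 78.8°, φ = 30.8°, δ = 10.3°, β = 20.9°: K_a = 0.5430.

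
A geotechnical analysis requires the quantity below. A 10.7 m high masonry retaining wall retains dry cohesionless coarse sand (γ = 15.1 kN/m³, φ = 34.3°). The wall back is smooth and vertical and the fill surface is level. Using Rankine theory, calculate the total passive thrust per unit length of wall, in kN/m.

K_p = tan²(45° + φ/2) = 3.582.
P_p = ½ K_p γ H² = 0.5 × 3.582 × 15.1 × 10.7² = 3096 kN/m.

3100 kN/m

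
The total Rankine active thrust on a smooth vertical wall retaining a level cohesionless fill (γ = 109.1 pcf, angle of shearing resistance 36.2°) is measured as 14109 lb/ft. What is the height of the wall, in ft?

K_a = 0.2574. P_a = ½ K_a γ H² ⇒ H = √(2P_a/(K_a γ)).
H = √(2×14109/(0.2574×109.1)) = 31.70 ft.

31.7 ft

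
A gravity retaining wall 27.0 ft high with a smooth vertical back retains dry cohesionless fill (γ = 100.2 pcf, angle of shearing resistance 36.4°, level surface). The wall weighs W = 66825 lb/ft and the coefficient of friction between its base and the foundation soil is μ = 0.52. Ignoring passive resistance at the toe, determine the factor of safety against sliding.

K_a = tan²(45° − 36.4°/2) = 0.2552.
P_a = ½K_aγH² = 0.5×0.2552×100.2×27.0² = 9319 lb/ft, acting at H/3 = 9.000 ft above the base.
FS_sliding = μW / P_a = 0.52×66825 / 9319 = 3.729.

3.73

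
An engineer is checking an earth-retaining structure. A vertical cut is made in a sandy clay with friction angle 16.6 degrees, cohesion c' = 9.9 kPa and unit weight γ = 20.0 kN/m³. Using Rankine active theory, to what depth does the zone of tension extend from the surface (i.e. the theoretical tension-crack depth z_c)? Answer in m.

K_a = tan²(45° − 16.6°/2) = 0.5556; √K_a = 0.7454.
The active pressure is zero where K_a γ z = 2c√K_a, so z_c = 2c/(γ√K_a) = 2×9.9/(20.0×0.7454) = 1.328 m.

1.33 m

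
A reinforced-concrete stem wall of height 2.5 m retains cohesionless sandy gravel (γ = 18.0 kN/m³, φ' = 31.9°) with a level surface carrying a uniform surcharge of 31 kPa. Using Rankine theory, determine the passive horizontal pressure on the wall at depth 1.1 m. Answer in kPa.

165 kPa

K_p = (1 + sin φ)/(1 − sin φ) = 3.241.
σ_v = γz + q = 18.0 × 1.1 + 31 = 50.80 kPa.
σ_h = K_p σ_v = 3.241 × 50.80 = 164.7 kPa.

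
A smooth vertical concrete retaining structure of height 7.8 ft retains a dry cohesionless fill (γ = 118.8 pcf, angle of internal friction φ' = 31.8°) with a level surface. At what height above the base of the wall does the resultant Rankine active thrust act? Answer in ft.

K_a = 0.3098.
The pressure distribution is triangular, so the resultant acts at H/3 above the base = 7.8/3 = 2.600 ft.

2.60 ft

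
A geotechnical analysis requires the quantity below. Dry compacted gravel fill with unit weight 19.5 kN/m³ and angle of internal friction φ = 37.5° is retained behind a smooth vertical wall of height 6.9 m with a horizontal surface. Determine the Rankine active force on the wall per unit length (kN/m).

K_a = tan²(45° − φ/2) = 0.2432.
P_a = ½ K_a γ H² = 0.5 × 0.2432 × 19.5 × 6.9² = 112.9 kN/m.

113 kN/m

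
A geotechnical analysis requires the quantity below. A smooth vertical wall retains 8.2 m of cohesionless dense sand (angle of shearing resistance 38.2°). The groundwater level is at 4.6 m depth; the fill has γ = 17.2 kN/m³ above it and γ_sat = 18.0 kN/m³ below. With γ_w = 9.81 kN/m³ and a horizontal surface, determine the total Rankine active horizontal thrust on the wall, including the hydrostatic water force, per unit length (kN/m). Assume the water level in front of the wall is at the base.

K_a = tan²(45° − φ/2) = 0.2358.
γ' = 18.0 − 9.81 = 8.190 kN/m³. Depth below WT = 3.6 m.
σ'_h at WT = K_a γ d_w = 18.66 kPa; at base = 18.66 + K_a γ' × 3.6 = 25.61 kPa.
P₁ (0–4.6 m) = ½×18.66×4.6 = 42.91. P₂ (4.6–8.2 m) = ½(18.66+25.61)×3.6 = 79.67.
P_w = ½ γ_w h₂² = 0.5×9.81×3.6² = 63.57. Total = 42.91+79.67+63.57 = 186.1 kN/m.

186 kN/m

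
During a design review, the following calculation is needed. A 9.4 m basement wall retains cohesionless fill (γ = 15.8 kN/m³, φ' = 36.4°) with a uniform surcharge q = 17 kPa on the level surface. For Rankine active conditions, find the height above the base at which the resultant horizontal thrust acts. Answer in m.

3.43 m

K_a = 0.2552.
Triangular part P₁ = ½K_aγH² = 178.1 at H/3 = 3.133 m; rectangular part P₂ = K_a q H = 40.78 at H/2 = 4.700 m.
ȳ = (P₁·3.133 + P₂·4.700)/(P₁+P₂) = 3.425 m.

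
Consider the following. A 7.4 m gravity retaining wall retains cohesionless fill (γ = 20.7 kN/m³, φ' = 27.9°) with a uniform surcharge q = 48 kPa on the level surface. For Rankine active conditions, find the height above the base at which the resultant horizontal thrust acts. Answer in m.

2.94 m

K_a = 0.3625.
Triangular part P₁ = ½K_aγH² = 205.4 at H/3 = 2.467 m; rectangular part P₂ = K_a q H = 128.7 at H/2 = 3.700 m.
ȳ = (P₁·2.467 + P₂·3.700)/(P₁+P₂) = 2.942 m.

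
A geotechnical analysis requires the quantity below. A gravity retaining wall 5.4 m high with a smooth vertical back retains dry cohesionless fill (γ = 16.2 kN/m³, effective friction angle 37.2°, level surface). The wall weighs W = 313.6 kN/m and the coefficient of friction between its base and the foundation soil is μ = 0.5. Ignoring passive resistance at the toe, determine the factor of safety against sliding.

2.69

K_a = tan²(45° − 37.2°/2) = 0.2464.
P_a = ½K_aγH² = 0.5×0.2464×16.2×5.4² = 58.20 kN/m, acting at H/3 = 1.800 m above the base.
FS_sliding = μW / P_a = 0.5×313.6 / 58.20 = 2.694.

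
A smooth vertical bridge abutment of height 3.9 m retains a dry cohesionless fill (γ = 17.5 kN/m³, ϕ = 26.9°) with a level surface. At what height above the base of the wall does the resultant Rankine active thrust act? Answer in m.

K_a = 0.3770.
The pressure distribution is triangular, so the resultant acts at H/3 above the base = 3.9/3 = 1.300 m.

1.30 m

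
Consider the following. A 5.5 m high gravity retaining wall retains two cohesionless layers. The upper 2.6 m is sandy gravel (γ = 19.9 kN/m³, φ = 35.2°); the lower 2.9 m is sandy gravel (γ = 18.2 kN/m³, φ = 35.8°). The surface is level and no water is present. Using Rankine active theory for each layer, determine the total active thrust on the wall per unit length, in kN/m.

K_a1 = tan²(45°−35.2°/2) = 0.2687; K_a2 = tan²(45°−35.8°/2) = 0.2619.
Layer 1: σ at base = K_a1 γ₁ h₁ = 13.90 kPa; P₁ = ½×13.90×2.6 = 18.07.
Layer 2: σ_v at top = γ₁h₁ = 51.74; σ_h top = K_a2×51.74 = 13.55; σ_h base = K_a2×(51.74+18.2×2.9) = 27.37.
P₂ = ½(13.55+27.37)×2.9 = 59.33. Total P_a = 18.07+59.33 = 77.40 kN/m.

77.4 kN/m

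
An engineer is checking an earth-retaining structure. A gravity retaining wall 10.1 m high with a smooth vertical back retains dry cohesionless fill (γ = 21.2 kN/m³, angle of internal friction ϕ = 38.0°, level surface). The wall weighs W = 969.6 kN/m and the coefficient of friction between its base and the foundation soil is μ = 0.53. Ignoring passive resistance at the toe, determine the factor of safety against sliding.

K_a = tan²(45° − 38.0°/2) = 0.2379.
P_a = ½K_aγH² = 0.5×0.2379×21.2×10.1² = 257.2 kN/m, acting at H/3 = 3.367 m above the base.
FS_sliding = μW / P_a = 0.53×969.6 / 257.2 = 1.998.

2.00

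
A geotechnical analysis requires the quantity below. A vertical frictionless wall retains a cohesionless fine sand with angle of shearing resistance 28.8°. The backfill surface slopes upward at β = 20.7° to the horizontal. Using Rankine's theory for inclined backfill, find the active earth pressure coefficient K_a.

0.450

K_a = cos β · (cos β − √(cos²β − cos²φ)) / (cos β + √(cos²β − cos²φ)).
cos β = 0.9354, cos φ = 0.8763, √(cos²β − cos²φ) = 0.3273.
K_a = 0.9354 × (0.9354 − 0.3273)/(0.9354 + 0.3273) = 0.4505.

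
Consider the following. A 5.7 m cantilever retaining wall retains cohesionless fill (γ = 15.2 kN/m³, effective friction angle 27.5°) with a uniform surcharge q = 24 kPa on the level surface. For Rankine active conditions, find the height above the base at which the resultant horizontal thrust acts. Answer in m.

K_a = 0.3682.
Triangular part P₁ = ½K_aγH² = 90.92 at H/3 = 1.900 m; rectangular part P₂ = K_a q H = 50.37 at H/2 = 2.850 m.
ȳ = (P₁·1.900 + P₂·2.850)/(P₁+P₂) = 2.239 m.

2.24 m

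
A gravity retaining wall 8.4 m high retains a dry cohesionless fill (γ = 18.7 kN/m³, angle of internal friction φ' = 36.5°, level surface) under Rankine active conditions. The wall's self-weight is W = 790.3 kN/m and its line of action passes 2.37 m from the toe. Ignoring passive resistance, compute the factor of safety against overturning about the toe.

3.99

K_a = tan²(45° − 36.5°/2) = 0.2541.
P_a = ½K_aγH² = 0.5×0.2541×18.7×8.4² = 167.6 kN/m, acting at H/3 = 2.800 m above the base.
Overturning moment M_o = P_a × H/3 = 167.6 × 2.800 = 469.3.
Resisting moment M_r = W × 2.37 = 790.3 × 2.37 = 1873.
FS_overturning = M_r/M_o = 1873/469.3 = 3.991.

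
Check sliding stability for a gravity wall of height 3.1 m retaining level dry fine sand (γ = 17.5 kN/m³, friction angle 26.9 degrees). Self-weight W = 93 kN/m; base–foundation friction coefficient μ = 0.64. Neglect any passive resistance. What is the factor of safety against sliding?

K_a = tan²(45° − 26.9°/2) = 0.3770.
P_a = ½K_aγH² = 0.5×0.3770×17.5×3.1² = 31.70 kN/m, acting at H/3 = 1.033 m above the base.
FS_sliding = μW / P_a = 0.64×93 / 31.70 = 1.878.

1.88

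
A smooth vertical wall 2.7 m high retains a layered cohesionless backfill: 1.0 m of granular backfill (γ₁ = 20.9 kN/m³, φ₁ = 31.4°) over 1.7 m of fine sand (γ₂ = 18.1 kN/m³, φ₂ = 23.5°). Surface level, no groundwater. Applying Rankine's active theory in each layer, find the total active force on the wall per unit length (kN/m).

29.8 kN/m

K_a1 = tan²(45°−31.4°/2) = 0.3149; K_a2 = tan²(45°−23.5°/2) = 0.4298.
Layer 1: σ at base = K_a1 γ₁ h₁ = 6.582 kPa; P₁ = ½×6.582×1.0 = 3.291.
Layer 2: σ_v at top = γ₁h₁ = 20.90; σ_h top = K_a2×20.90 = 8.984; σ_h base = K_a2×(20.90+18.1×1.7) = 22.21.
P₂ = ½(8.984+22.21)×1.7 = 26.52. Total P_a = 3.291+26.52 = 29.81 kN/m.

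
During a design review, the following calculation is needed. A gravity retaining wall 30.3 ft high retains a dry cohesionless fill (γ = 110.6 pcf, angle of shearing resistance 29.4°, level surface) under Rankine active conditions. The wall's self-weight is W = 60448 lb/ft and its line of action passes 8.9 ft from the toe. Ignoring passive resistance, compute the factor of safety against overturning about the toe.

K_a = tan²(45° − 29.4°/2) = 0.3415.
P_a = ½K_aγH² = 0.5×0.3415×110.6×30.3² = 17340 lb/ft, acting at H/3 = 10.10 ft above the base.
Overturning moment M_o = P_a × H/3 = 17340 × 10.10 = 175100.
Resisting moment M_r = W × 8.9 = 60448 × 8.9 = 538000.
FS_overturning = M_r/M_o = 538000/175100 = 3.072.

3.07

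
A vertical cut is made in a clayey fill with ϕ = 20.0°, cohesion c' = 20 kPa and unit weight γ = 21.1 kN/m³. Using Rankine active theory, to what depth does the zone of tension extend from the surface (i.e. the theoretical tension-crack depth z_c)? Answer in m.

K_a = tan²(45° − 20.0°/2) = 0.4903; √K_a = 0.7002.
The active pressure is zero where K_a γ z = 2c√K_a, so z_c = 2c/(γ√K_a) = 2×20/(21.1×0.7002) = 2.707 m.

2.71 m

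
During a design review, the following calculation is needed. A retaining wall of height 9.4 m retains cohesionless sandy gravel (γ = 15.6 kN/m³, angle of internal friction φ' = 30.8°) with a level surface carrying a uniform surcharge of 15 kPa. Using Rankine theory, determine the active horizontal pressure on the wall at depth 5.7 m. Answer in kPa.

33.5 kPa

K_a = (1 − sin φ)/(1 + sin φ) = 0.3227.
σ_v = γz + q = 15.6 × 5.7 + 15 = 103.9 kPa.
σ_h = K_a σ_v = 0.3227 × 103.9 = 33.54 kPa.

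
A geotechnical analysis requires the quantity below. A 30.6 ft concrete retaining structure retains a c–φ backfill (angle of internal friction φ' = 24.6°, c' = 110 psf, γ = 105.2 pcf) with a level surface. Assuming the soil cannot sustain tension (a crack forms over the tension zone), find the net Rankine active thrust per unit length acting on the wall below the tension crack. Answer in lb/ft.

K_a = 0.4121; √K_a = 0.6420.
Tension-crack depth z_c = 2c/(γ√K_a) = 2×110/(105.2×0.6420) = 3.257 ft.
σ_a at base = K_a γ H − 2c√K_a = 0.4121×105.2×30.6 − 2×110×0.6420 = 1186 psf.
P_a = ½ × 1186 × (H − z_c) = 0.5×1186×27.34 = 16210 lb/ft.

16200 lb/ft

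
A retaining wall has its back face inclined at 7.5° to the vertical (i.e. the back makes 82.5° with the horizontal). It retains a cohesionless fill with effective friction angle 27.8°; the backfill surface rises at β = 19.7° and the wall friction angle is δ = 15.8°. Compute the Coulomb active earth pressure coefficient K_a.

0.552

K_a = sin²(α+φ) / [sin²α · sin(α−δ) · (1 + √{sin(φ+δ)sin(φ−β) / (sin(α−δ)sin(α+β))})²].
With α = 82.5°, φ = 27.8°, δ = 15.8°, β = 19.7°: K_a = 0.5516.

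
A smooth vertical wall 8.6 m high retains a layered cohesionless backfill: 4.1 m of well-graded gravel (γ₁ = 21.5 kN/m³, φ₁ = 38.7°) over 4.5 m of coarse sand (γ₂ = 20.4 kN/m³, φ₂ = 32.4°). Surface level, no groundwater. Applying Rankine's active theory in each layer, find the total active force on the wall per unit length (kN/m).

224 kN/m

K_a1 = tan²(45°−38.7°/2) = 0.2306; K_a2 = tan²(45°−32.4°/2) = 0.3022.
Layer 1: σ at base = K_a1 γ₁ h₁ = 20.33 kPa; P₁ = ½×20.33×4.1 = 41.67.
Layer 2: σ_v at top = γ₁h₁ = 88.15; σ_h top = K_a2×88.15 = 26.64; σ_h base = K_a2×(88.15+20.4×4.5) = 54.39.
P₂ = ½(26.64+54.39)×4.5 = 182.3. Total P_a = 41.67+182.3 = 224.0 kN/m.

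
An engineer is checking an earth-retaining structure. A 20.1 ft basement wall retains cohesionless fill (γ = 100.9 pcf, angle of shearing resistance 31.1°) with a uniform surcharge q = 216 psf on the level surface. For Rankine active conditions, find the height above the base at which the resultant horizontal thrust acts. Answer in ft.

7.29 ft

K_a = 0.3188.
Triangular part P₁ = ½K_aγH² = 6498 at H/3 = 6.700 ft; rectangular part P₂ = K_a q H = 1384 at H/2 = 10.05 ft.
ȳ = (P₁·6.700 + P₂·10.05)/(P₁+P₂) = 7.288 ft.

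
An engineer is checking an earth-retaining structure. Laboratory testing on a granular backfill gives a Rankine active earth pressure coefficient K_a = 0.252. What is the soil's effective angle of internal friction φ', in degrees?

36.7°

K_a = tan²(45° − φ/2) ⇒ 45° − φ/2 = arctan(√0.252) = 26.66°.
φ = 2(45° − 26.66°) = 36.69°.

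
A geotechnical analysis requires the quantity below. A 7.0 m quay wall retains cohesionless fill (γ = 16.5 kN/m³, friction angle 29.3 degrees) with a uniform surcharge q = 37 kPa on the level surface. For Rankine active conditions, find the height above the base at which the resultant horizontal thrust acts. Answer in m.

K_a = 0.3428.
Triangular part P₁ = ½K_aγH² = 138.6 at H/3 = 2.333 m; rectangular part P₂ = K_a q H = 88.80 at H/2 = 3.500 m.
ȳ = (P₁·2.333 + P₂·3.500)/(P₁+P₂) = 2.789 m.

2.79 m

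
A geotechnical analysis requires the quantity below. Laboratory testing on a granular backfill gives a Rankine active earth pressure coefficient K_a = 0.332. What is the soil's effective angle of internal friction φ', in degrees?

30.1°

K_a = tan²(45° − φ/2) ⇒ 45° − φ/2 = arctan(√0.332) = 29.95°.
φ = 2(45° − 29.95°) = 30.10°.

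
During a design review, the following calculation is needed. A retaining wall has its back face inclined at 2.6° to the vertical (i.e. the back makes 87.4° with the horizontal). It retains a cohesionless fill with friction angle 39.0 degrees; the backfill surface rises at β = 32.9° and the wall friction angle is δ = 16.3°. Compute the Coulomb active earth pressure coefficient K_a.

K_a = sin²(α+φ) / [sin²α · sin(α−δ) · (1 + √{sin(φ+δ)sin(φ−β) / (sin(α−δ)sin(α+β))})²].
With α = 87.4°, φ = 39.0°, δ = 16.3°, β = 32.9°: K_a = 0.3897.

0.390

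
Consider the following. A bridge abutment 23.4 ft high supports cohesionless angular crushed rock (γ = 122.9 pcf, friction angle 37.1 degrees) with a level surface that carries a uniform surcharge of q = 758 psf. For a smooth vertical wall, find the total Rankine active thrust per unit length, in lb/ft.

K_a = tan²(45° − φ/2) = 0.2475.
Soil triangle: ½ K_a γ H² = 0.5×0.2475×122.9×23.4² = 8328 lb/ft.
Surcharge rectangle: K_a q H = 0.2475×758×23.4 = 4390 lb/ft.
Total = 8328 + 4390 = 12720 lb/ft.

12700 lb/ft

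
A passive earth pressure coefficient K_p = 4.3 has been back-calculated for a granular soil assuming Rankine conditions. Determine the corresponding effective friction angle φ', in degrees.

38.5°

K_p = (1+sin φ)/(1−sin φ) ⇒ sin φ = (K_p − 1)/(K_p + 1) = 0.6226.
φ = arcsin(0.6226) = 38.51°.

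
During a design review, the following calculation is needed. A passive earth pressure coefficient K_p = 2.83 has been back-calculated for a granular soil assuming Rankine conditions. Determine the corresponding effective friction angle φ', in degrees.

K_p = (1+sin φ)/(1−sin φ) ⇒ sin φ = (K_p − 1)/(K_p + 1) = 0.4778.
φ = arcsin(0.4778) = 28.54°.

28.5°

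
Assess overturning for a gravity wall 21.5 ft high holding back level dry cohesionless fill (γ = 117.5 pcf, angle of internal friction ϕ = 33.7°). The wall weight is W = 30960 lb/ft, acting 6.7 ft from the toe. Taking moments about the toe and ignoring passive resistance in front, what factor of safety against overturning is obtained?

3.72

K_a = tan²(45° − 33.7°/2) = 0.2863.
P_a = ½K_aγH² = 0.5×0.2863×117.5×21.5² = 7775 lb/ft, acting at H/3 = 7.167 ft above the base.
Overturning moment M_o = P_a × H/3 = 7775 × 7.167 = 55720.
Resisting moment M_r = W × 6.7 = 30960 × 6.7 = 207400.
FS_overturning = M_r/M_o = 207400/55720 = 3.723.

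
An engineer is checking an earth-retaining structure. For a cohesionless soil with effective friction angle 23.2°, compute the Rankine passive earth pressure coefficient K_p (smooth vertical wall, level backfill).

K_p = (1 + sin φ)/(1 − sin φ) = tan²(45° + 23.2°/2) = 2.300.

2.30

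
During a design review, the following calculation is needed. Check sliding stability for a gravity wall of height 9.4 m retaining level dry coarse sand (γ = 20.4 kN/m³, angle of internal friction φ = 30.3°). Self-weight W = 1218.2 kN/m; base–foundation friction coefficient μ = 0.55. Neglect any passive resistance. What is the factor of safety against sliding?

K_a = tan²(45° − 30.3°/2) = 0.3293.
P_a = ½K_aγH² = 0.5×0.3293×20.4×9.4² = 296.8 kN/m, acting at H/3 = 3.133 m above the base.
FS_sliding = μW / P_a = 0.55×1218.2 / 296.8 = 2.257.

2.26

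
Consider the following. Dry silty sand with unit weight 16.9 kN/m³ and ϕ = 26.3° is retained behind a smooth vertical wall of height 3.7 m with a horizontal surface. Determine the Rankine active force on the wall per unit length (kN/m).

K_a = tan²(45° − φ/2) = 0.3859.
P_a = ½ K_a γ H² = 0.5 × 0.3859 × 16.9 × 3.7² = 44.64 kN/m.

44.6 kN/m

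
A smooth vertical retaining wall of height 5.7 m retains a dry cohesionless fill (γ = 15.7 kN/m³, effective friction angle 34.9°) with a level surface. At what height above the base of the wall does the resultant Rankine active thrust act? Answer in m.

K_a = 0.2721.
The pressure distribution is triangular, so the resultant acts at H/3 above the base = 5.7/3 = 1.900 m.

1.90 m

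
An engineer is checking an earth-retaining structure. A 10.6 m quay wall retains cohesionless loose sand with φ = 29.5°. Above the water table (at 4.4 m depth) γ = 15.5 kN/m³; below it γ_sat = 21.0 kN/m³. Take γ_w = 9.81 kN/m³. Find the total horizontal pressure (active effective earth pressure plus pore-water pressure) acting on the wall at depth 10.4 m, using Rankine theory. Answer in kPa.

105 kPa

K_a = (1 − sin φ)/(1 + sin φ) = 0.3401.
γ' = 21.0 − 9.81 = 11.19 kN/m³.
Effective vertical stress at 10.4 m: σ'_v = 15.5×4.4 + 11.19×6.00 = 135.3 kPa.
σ'_h = K_a σ'_v = 0.3401 × 135.3 = 46.03 kPa; u = γ_w × 6.00 = 58.86 kPa.
Total σ_h = 46.03 + 58.86 = 104.9 kPa.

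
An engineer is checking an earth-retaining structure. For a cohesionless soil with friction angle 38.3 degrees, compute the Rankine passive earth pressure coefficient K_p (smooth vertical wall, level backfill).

K_p = (1 + sin φ)/(1 − sin φ) = tan²(45° + 38.3°/2) = 4.260.

4.26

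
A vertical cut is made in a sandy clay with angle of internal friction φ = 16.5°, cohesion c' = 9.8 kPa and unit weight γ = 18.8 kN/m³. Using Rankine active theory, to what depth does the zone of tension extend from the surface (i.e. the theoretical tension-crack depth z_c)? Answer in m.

1.40 m

K_a = tan²(45° − 16.5°/2) = 0.5576; √K_a = 0.7467.
The active pressure is zero where K_a γ z = 2c√K_a, so z_c = 2c/(γ√K_a) = 2×9.8/(18.8×0.7467) = 1.396 m.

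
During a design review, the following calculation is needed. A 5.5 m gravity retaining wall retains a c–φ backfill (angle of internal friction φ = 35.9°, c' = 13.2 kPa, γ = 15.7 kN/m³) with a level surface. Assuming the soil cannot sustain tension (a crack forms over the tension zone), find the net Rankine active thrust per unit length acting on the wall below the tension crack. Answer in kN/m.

9.97 kN/m

K_a = 0.2607; √K_a = 0.5106.
Tension-crack depth z_c = 2c/(γ√K_a) = 2×13.2/(15.7×0.5106) = 3.293 m.
σ_a at base = K_a γ H − 2c√K_a = 0.2607×15.7×5.5 − 2×13.2×0.5106 = 9.034 kPa.
P_a = ½ × 9.034 × (H − z_c) = 0.5×9.034×2.207 = 9.969 kN/m.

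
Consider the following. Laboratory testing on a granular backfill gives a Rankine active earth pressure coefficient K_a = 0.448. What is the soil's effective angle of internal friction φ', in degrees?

K_a = tan²(45° − φ/2) ⇒ 45° − φ/2 = arctan(√0.448) = 33.80°.
φ = 2(45° − 33.80°) = 22.41°.

22.4°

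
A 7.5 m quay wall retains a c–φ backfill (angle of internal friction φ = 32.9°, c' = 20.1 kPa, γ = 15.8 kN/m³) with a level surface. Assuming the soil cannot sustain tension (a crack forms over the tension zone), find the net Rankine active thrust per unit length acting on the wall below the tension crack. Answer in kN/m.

K_a = 0.2960; √K_a = 0.5441.
Tension-crack depth z_c = 2c/(γ√K_a) = 2×20.1/(15.8×0.5441) = 4.676 m.
σ_a at base = K_a γ H − 2c√K_a = 0.2960×15.8×7.5 − 2×20.1×0.5441 = 13.21 kPa.
P_a = ½ × 13.21 × (H − z_c) = 0.5×13.21×2.824 = 18.65 kN/m.

18.6 kN/m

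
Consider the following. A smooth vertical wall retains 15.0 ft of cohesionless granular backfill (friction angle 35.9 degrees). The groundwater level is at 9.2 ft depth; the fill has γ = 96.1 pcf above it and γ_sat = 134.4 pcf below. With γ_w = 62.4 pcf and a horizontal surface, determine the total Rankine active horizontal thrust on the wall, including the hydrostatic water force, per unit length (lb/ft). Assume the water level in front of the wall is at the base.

K_a = tan²(45° − φ/2) = 0.2607.
γ' = 134.4 − 62.4 = 72.00 pcf. Depth below WT = 5.8 ft.
σ'_h at WT = K_a γ d_w = 230.5 psf; at base = 230.5 + K_a γ' × 5.8 = 339.4 psf.
P₁ (0–9.2 ft) = ½×230.5×9.2 = 1060. P₂ (9.2–15.0 ft) = ½(230.5+339.4)×5.8 = 1653.
P_w = ½ γ_w h₂² = 0.5×62.4×5.8² = 1050. Total = 1060+1653+1050 = 3763 lb/ft.

3760 lb/ft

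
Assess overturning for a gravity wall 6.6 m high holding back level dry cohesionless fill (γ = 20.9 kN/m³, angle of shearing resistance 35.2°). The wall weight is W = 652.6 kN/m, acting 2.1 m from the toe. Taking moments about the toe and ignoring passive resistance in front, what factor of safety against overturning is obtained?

K_a = tan²(45° − 35.2°/2) = 0.2687.
P_a = ½K_aγH² = 0.5×0.2687×20.9×6.6² = 122.3 kN/m, acting at H/3 = 2.200 m above the base.
Overturning moment M_o = P_a × H/3 = 122.3 × 2.200 = 269.1.
Resisting moment M_r = W × 2.1 = 652.6 × 2.1 = 1370.
FS_overturning = M_r/M_o = 1370/269.1 = 5.093.

5.09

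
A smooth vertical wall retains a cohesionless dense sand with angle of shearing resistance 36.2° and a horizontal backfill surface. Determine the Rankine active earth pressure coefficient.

0.257

K_a = (1 − sin φ)/(1 + sin φ) = (1 − sin 36.2°)/(1 + sin 36.2°) = 0.2574.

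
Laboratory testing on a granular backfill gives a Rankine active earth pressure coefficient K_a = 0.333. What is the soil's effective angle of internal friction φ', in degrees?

K_a = tan²(45° − φ/2) ⇒ 45° − φ/2 = arctan(√0.333) = 29.99°.
φ = 2(45° − 29.99°) = 30.02°.

30.0°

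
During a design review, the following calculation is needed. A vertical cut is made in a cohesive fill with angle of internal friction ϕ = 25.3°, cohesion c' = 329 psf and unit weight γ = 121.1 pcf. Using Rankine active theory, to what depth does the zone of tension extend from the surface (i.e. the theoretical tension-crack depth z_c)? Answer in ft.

K_a = tan²(45° − 25.3°/2) = 0.4012; √K_a = 0.6334.
The active pressure is zero where K_a γ z = 2c√K_a, so z_c = 2c/(γ√K_a) = 2×329/(121.1×0.6334) = 8.578 ft.

8.58 ft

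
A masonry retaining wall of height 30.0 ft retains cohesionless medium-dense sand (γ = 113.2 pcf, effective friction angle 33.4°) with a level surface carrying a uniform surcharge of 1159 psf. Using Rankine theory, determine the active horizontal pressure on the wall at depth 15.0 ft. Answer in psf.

K_a = (1 − sin φ)/(1 + sin φ) = 0.2899.
σ_v = γz + q = 113.2 × 15.0 + 1159 = 2857 psf.
σ_h = K_a σ_v = 0.2899 × 2857 = 828.3 psf.

828 psf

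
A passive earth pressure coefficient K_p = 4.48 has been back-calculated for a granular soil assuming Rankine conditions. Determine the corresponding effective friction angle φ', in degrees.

39.4°

K_p = (1+sin φ)/(1−sin φ) ⇒ sin φ = (K_p − 1)/(K_p + 1) = 0.6350.
φ = arcsin(0.6350) = 39.42°.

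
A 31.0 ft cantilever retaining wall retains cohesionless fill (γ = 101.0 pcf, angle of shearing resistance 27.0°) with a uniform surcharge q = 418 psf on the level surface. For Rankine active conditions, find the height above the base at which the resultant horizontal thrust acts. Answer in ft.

11.4 ft

K_a = 0.3755.
Triangular part P₁ = ½K_aγH² = 18220 at H/3 = 10.33 ft; rectangular part P₂ = K_a q H = 4866 at H/2 = 15.50 ft.
ȳ = (P₁·10.33 + P₂·15.50)/(P₁+P₂) = 11.42 ft.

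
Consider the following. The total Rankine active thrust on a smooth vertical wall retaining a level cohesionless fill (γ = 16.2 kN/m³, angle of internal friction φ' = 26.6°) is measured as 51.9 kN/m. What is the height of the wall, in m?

K_a = 0.3814. P_a = ½ K_a γ H² ⇒ H = √(2P_a/(K_a γ)).
H = √(2×51.9/(0.3814×16.2)) = 4.099 m.

4.10 m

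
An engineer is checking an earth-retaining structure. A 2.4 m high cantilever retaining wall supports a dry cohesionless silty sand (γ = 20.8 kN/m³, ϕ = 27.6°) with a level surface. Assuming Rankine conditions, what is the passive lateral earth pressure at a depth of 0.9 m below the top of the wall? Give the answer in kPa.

51.0 kPa

K_p = (1 + sin φ)/(1 − sin φ) = 2.726.
σ_h = K_p γ z = 2.726 × 20.8 × 0.9 = 51.04 kPa.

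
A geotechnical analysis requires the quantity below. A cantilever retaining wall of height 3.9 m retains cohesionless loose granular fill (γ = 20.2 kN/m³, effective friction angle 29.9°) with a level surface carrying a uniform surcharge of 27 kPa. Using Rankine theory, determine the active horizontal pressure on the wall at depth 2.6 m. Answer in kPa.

K_a = (1 − sin φ)/(1 + sin φ) = 0.3347.
σ_v = γz + q = 20.2 × 2.6 + 27 = 79.52 kPa.
σ_h = K_a σ_v = 0.3347 × 79.52 = 26.61 kPa.

26.6 kPa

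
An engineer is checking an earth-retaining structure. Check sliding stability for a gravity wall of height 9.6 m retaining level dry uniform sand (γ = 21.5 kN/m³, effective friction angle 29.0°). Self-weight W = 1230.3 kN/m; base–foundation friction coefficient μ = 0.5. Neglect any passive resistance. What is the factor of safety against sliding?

K_a = tan²(45° − 29.0°/2) = 0.3470.
P_a = ½K_aγH² = 0.5×0.3470×21.5×9.6² = 343.8 kN/m, acting at H/3 = 3.200 m above the base.
FS_sliding = μW / P_a = 0.5×1230.3 / 343.8 = 1.790.

1.79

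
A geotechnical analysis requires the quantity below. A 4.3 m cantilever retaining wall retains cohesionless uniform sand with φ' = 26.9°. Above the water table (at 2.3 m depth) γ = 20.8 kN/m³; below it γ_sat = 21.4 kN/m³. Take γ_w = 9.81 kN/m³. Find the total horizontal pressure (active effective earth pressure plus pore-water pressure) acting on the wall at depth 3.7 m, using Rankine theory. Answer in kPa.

K_a = (1 − sin φ)/(1 + sin φ) = 0.3770.
γ' = 21.4 − 9.81 = 11.59 kN/m³.
Effective vertical stress at 3.7 m: σ'_v = 20.8×2.3 + 11.59×1.40 = 64.07 kPa.
σ'_h = K_a σ'_v = 0.3770 × 64.07 = 24.15 kPa; u = γ_w × 1.40 = 13.73 kPa.
Total σ_h = 24.15 + 13.73 = 37.89 kPa.

37.9 kPa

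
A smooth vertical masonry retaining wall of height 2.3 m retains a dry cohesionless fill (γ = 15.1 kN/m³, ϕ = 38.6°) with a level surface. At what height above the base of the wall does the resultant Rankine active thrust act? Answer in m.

0.767 m

K_a = 0.2316.
The pressure distribution is triangular, so the resultant acts at H/3 above the base = 2.3/3 = 0.7667 m.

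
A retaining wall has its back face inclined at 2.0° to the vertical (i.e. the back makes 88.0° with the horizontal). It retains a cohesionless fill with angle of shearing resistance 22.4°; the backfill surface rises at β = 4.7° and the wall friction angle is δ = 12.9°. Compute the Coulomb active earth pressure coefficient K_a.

0.447

K_a = sin²(α+φ) / [sin²α · sin(α−δ) · (1 + √{sin(φ+δ)sin(φ−β) / (sin(α−δ)sin(α+β))})²].
With α = 88.0°, φ = 22.4°, δ = 12.9°, β = 4.7°: K_a = 0.4472.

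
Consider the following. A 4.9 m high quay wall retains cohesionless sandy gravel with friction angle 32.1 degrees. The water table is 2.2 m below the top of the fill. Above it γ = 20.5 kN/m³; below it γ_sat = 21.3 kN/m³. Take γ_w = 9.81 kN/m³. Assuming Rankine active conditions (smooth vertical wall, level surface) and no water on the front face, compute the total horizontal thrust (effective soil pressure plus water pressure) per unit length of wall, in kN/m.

101 kN/m

K_a = tan²(45° − φ/2) = 0.3060.
γ' = 21.3 − 9.81 = 11.49 kN/m³. Depth below WT = 2.7 m.
σ'_h at WT = K_a γ d_w = 13.80 kPa; at base = 13.80 + K_a γ' × 2.7 = 23.29 kPa.
P₁ (0–2.2 m) = ½×13.80×2.2 = 15.18. P₂ (2.2–4.9 m) = ½(13.80+23.29)×2.7 = 50.08.
P_w = ½ γ_w h₂² = 0.5×9.81×2.7² = 35.76. Total = 15.18+50.08+35.76 = 101.0 kN/m.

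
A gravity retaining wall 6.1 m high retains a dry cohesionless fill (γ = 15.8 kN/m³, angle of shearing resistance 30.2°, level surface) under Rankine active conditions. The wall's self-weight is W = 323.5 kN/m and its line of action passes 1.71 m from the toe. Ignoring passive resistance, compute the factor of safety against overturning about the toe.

2.80

K_a = tan²(45° − 30.2°/2) = 0.3307.
P_a = ½K_aγH² = 0.5×0.3307×15.8×6.1² = 97.20 kN/m, acting at H/3 = 2.033 m above the base.
Overturning moment M_o = P_a × H/3 = 97.20 × 2.033 = 197.6.
Resisting moment M_r = W × 1.71 = 323.5 × 1.71 = 553.2.
FS_overturning = M_r/M_o = 553.2/197.6 = 2.799.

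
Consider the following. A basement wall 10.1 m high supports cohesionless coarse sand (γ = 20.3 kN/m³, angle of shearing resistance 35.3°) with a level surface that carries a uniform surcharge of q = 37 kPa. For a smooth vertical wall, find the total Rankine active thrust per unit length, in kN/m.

377 kN/m

K_a = tan²(45° − φ/2) = 0.2675.
Soil triangle: ½ K_a γ H² = 0.5×0.2675×20.3×10.1² = 277.0 kN/m.
Surcharge rectangle: K_a q H = 0.2675×37×10.1 = 99.98 kN/m.
Total = 277.0 + 99.98 = 377.0 kN/m.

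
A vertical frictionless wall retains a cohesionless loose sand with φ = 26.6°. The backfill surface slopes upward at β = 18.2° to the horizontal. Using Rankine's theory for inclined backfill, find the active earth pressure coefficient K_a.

0.470

K_a = cos β · (cos β − √(cos²β − cos²φ)) / (cos β + √(cos²β − cos²φ)).
cos β = 0.9500, cos φ = 0.8942, √(cos²β − cos²φ) = 0.3208.
K_a = 0.9500 × (0.9500 − 0.3208)/(0.9500 + 0.3208) = 0.4703.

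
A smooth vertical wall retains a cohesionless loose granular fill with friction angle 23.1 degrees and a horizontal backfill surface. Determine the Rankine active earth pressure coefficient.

0.436

K_a = (1 − sin φ)/(1 + sin φ) = (1 − sin 23.1°)/(1 + sin 23.1°) = 0.4364.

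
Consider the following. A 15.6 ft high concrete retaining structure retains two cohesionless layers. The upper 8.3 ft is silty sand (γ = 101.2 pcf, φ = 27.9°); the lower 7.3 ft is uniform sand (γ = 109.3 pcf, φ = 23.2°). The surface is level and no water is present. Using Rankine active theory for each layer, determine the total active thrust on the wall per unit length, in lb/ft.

5200 lb/ft

K_a1 = tan²(45°−27.9°/2) = 0.3625; K_a2 = tan²(45°−23.2°/2) = 0.4348.
Layer 1: σ at base = K_a1 γ₁ h₁ = 304.5 psf; P₁ = ½×304.5×8.3 = 1263.
Layer 2: σ_v at top = γ₁h₁ = 840.0; σ_h top = K_a2×840.0 = 365.2; σ_h base = K_a2×(840.0+109.3×7.3) = 712.1.
P₂ = ½(365.2+712.1)×7.3 = 3932. Total P_a = 1263+3932 = 5196 lb/ft.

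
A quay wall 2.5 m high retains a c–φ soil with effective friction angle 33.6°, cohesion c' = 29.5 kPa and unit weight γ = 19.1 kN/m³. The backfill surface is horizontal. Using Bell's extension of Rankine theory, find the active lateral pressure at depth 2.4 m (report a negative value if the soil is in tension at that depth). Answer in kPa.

-18.5 kPa

K_a = (1 − sin φ)/(1 + sin φ) = 0.2875.
σ_a = K_a γ z − 2c√K_a = 0.2875×19.1×2.4 − 2×29.5×0.5362 = -18.46 kPa.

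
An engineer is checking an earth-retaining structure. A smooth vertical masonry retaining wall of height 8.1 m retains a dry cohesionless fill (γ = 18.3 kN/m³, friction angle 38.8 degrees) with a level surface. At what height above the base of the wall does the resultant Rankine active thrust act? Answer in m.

K_a = 0.2296.
The pressure distribution is triangular, so the resultant acts at H/3 above the base = 8.1/3 = 2.700 m.

2.70 m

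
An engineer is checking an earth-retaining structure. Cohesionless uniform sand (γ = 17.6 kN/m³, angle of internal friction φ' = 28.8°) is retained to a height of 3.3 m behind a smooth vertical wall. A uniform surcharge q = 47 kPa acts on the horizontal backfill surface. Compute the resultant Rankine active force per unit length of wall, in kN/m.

K_a = tan²(45° − φ/2) = 0.3498.
Soil triangle: ½ K_a γ H² = 0.5×0.3498×17.6×3.3² = 33.52 kN/m.
Surcharge rectangle: K_a q H = 0.3498×47×3.3 = 54.25 kN/m.
Total = 33.52 + 54.25 = 87.76 kN/m.

87.8 kN/m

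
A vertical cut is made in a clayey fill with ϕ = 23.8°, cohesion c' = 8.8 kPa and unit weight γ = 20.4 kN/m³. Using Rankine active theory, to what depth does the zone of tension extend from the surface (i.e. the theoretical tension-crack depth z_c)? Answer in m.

K_a = tan²(45° − 23.8°/2) = 0.4250; √K_a = 0.6519.
The active pressure is zero where K_a γ z = 2c√K_a, so z_c = 2c/(γ√K_a) = 2×8.8/(20.4×0.6519) = 1.323 m.

1.32 m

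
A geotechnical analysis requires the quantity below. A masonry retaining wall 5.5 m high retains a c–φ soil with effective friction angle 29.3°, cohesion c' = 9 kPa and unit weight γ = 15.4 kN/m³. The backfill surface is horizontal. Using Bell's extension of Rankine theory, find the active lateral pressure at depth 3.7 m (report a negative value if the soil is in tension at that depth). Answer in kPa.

9.00 kPa

K_a = (1 − sin φ)/(1 + sin φ) = 0.3428.
σ_a = K_a γ z − 2c√K_a = 0.3428×15.4×3.7 − 2×9×0.5855 = 8.996 kPa.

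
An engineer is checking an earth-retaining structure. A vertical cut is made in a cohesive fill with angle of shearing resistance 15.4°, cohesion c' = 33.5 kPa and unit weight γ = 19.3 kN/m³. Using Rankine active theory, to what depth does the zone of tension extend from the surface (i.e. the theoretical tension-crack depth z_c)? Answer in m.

K_a = tan²(45° − 15.4°/2) = 0.5803; √K_a = 0.7618.
The active pressure is zero where K_a γ z = 2c√K_a, so z_c = 2c/(γ√K_a) = 2×33.5/(19.3×0.7618) = 4.557 m.

4.56 m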